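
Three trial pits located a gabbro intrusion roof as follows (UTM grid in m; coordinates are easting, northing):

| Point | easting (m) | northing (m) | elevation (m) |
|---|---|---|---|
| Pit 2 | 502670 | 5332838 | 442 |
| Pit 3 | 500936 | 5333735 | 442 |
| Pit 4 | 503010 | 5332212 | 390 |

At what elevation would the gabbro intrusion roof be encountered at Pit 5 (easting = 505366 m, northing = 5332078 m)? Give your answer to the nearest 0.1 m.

Let the plane be z = a·easting + b·northing + c.
Pit 3−Pit 2: −1734a + 897b = 0;  Pit 4−Pit 2: 340a − 626b = −52.
Solving gives a = 0.059761385, b = 0.115525353.
Then c = 442 − a·502670 − b·5332838 = −645676.25.
At (505366, 5332078): z = 30201.4 + 615990.2 − 645676.25 = 515.3 m.

515.3 m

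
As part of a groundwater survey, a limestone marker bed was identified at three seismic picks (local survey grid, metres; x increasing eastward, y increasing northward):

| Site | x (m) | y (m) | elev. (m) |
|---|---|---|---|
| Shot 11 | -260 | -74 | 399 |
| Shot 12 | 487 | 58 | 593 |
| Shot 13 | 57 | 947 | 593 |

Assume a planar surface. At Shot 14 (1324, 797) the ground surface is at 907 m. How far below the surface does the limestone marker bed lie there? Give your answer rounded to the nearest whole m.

Let the plane be z = a·x + b·y + c.
Shot 12−Shot 11: 747a + 132b = 194;  Shot 13−Shot 11: 317a + 1021b = 194.
Solving gives a = 0.23926, b = 0.11573.
Then c = 399 − a·-260 − b·-74 = 469.77.
At (1324, 797): z_contact = 316.8 + 92.2 + 469.77 = 878.8 m.
Depth below ground = 907 − 878.8 = 28 m.

28 m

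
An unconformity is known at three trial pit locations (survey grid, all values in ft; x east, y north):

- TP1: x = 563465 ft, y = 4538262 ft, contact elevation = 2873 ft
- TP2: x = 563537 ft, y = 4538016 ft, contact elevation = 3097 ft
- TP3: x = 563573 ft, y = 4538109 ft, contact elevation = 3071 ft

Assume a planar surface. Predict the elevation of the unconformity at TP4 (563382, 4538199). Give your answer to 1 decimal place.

2836.2 ft

Two edge vectors: TP1→TP2 = (72, -246, 224), TP1→TP3 = (108, -153, 198).
Normal n = (TP1→TP2) × (TP1→TP3) = (-14436, 9936, 15552).
So ∂z/∂x = −n_x/n_z = 0.928240741 and ∂z/∂y = −n_y/n_z = −0.638888889.
Intercept c from TP1: 2873 − 523031.17 + 2899445.17 = 2379287.00.
At (563382, 4538199): z = 522954.1 − 2899404.9 + 2379287.00 = 2836.2 ft.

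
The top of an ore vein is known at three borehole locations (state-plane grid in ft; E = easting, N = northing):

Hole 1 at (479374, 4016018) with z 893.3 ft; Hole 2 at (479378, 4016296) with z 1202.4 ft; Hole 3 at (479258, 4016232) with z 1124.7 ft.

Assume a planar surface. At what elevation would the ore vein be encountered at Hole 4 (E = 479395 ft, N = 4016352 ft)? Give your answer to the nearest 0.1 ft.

Two edge vectors: Hole 1→Hole 2 = (4, 278, 309.1), Hole 1→Hole 3 = (-116, 214, 231.4).
Normal n = (Hole 1→Hole 2) × (Hole 1→Hole 3) = (-1818.2, -36781.2, 33104).
So ∂z/∂E = −n_x/n_z = 0.054923876 and ∂z/∂N = −n_y/n_z = 1.111080232.
Intercept c from Hole 1: 893.3 − 26329.08 − 4462118.21 = −4487553.99.
At (479395, 4016352): z = 26330.2 + 4462489.3 − 4487553.99 = 1265.6 ft.

1265.6 ft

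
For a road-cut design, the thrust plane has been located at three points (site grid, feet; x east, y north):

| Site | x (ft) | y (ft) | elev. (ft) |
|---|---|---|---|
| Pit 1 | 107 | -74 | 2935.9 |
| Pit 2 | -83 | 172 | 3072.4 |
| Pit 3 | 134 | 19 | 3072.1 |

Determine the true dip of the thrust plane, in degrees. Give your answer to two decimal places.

Two edge vectors: Pit 1→Pit 2 = (-190, 246, 136.5), Pit 1→Pit 3 = (27, 93, 136.2).
Normal n = (Pit 1→Pit 2) × (Pit 1→Pit 3) = (20810.7, 29563.5, -24312).
So ∂z/∂x = −n_x/n_z = 0.85598 and ∂z/∂y = −n_y/n_z = 1.21600.
Gradient magnitude |∇z| = √(a² + b²) = √(0.73271 + 1.47867) = 1.48707.
True dip = arctan(1.48707) = 56.08°, dipping toward SW (azimuth ≈ 215°).

56.08°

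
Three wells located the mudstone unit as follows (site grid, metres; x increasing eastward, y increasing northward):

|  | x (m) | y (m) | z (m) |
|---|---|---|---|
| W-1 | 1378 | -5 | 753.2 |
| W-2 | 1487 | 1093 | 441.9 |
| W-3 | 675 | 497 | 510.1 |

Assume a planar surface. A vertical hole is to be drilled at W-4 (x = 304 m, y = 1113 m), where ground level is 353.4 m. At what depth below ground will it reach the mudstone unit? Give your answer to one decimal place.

75.8 m

Let the plane be z = a·x + b·y + c.
W-2−W-1: 109a + 1098b = −311.3;  W-3−W-1: −703a + 502b = −243.1.
Solving gives a = 0.133861, b = −0.296804.
Then c = 753.2 − a·1378 − b·-5 = 567.26.
At (304, 1113): z_contact = 40.69 − 330.34 + 567.26 = 277.61 m.
Depth below ground = 353.4 − 277.61 = 75.8 m.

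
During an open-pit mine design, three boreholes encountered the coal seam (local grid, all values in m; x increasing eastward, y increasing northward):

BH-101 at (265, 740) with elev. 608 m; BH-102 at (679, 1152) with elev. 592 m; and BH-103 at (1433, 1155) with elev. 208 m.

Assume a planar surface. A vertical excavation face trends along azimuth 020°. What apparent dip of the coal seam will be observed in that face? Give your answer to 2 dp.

15.18°

Two edge vectors: BH-101→BH-102 = (414, 412, -16), BH-101→BH-103 = (1168, 415, -400).
Normal n = (BH-101→BH-102) × (BH-101→BH-103) = (-158160, 146912, -309406).
So ∂z/∂x = −n_x/n_z = −0.51117 and ∂z/∂y = −n_y/n_z = 0.47482.
Unit vector along 020° is (sin 20°, cos 20°) = (0.3420, 0.9397).
Slope in that direction = a·(0.3420) + b·(0.9397) = 0.27135.
Apparent dip = arctan|0.27135| = 15.18° (true dip is 34.9°, so apparent ≤ true as expected).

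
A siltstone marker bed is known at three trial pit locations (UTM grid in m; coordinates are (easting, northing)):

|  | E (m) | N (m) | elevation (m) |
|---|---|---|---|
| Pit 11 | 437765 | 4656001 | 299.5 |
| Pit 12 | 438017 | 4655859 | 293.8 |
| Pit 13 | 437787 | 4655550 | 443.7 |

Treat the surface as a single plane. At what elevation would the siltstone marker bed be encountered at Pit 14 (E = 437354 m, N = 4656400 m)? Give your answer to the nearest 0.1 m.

Two edge vectors: Pit 11→Pit 12 = (252, -142, -5.7), Pit 11→Pit 13 = (22, -451, 144.2).
Normal n = (Pit 11→Pit 12) × (Pit 11→Pit 13) = (-23047.1, -36463.8, -110528).
So ∂z/∂E = −n_x/n_z = −0.208518204 and ∂z/∂N = −n_y/n_z = −0.329905544.
Intercept c from Pit 11: 299.5 + 91281.97 + 1536040.54 = 1627622.02.
At (437354, 4656400): z = −91196.3 − 1536172.2 + 1627622.02 = 253.6 m.

253.6 m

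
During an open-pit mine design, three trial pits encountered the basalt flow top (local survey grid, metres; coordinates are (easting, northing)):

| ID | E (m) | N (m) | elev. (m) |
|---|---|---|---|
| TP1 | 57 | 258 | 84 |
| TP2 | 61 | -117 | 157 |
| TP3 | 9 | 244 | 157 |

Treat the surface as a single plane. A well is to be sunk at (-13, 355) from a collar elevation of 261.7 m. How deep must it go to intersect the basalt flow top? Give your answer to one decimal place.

Let the plane be z = a·E + b·N + c.
TP2−TP1: 4a − 375b = 73;  TP3−TP1: −48a − 14b = 73.
Solving gives a = −1.45951, b = −0.21023.
Then c = 84 − a·57 − b·258 = 221.43.
At (-13, 355): z_contact = 18.97 − 74.63 + 221.43 = 165.77 m.
Depth below ground = 261.7 − 165.77 = 95.9 m.

95.9 m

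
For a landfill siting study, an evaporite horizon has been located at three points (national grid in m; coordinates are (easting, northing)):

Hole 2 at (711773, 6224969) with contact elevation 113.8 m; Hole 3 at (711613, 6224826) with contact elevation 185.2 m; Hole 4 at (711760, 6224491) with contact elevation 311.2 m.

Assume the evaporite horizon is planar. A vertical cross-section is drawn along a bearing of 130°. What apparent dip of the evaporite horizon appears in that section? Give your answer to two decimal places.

11.50°

Two edge vectors: Hole 2→Hole 3 = (-160, -143, 71.4), Hole 2→Hole 4 = (-13, -478, 197.4).
Normal n = (Hole 2→Hole 3) × (Hole 2→Hole 4) = (5901, 30655.8, 74621).
So ∂z/∂E = −n_x/n_z = −0.07908 and ∂z/∂N = −n_y/n_z = −0.41082.
Unit vector along 130° is (sin 130°, cos 130°) = (0.7660, -0.6428).
Slope in that direction = a·(0.7660) + b·(-0.6428) = 0.20349.
Apparent dip = arctan|0.20349| = 11.50° (true dip is 22.7°, so apparent ≤ true as expected).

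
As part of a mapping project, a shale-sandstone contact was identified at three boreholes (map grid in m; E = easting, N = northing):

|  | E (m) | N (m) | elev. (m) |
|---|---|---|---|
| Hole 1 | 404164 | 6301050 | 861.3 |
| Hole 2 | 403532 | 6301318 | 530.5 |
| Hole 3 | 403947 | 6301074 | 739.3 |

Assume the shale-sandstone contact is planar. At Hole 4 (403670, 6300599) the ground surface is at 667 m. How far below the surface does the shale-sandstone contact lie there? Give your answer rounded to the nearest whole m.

Let the plane be z = a·E + b·N + c.
Hole 2−Hole 1: −632a + 268b = −330.8;  Hole 3−Hole 1: −217a + 24b = −122.
Solving gives a = 0.57590025, b = 0.12376477.
Then c = 861.3 − a·404164 − b·6301050 = −1011744.86.
At (403670, 6300599): z_contact = 232473.7 + 779792.2 − 1011744.86 = 521.0 m.
Depth below ground = 667 − 521.0 = 146 m.

146 m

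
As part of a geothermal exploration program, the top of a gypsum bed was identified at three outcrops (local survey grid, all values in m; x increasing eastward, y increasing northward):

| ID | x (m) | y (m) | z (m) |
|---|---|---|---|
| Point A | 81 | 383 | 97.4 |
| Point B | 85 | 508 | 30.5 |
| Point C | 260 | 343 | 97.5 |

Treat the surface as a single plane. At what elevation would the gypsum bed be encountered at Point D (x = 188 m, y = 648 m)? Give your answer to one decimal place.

Two edge vectors: Point A→Point B = (4, 125, -66.9), Point A→Point C = (179, -40, 0.1).
Normal n = (Point A→Point B) × (Point A→Point C) = (-2663.5, -11975.5, -22535).
So ∂z/∂x = −n_x/n_z = −0.11819 and ∂z/∂y = −n_y/n_z = −0.53142.
Intercept c from Point A: 97.4 + 9.57 + 203.53 = 310.51.
At (188, 648): z = −22.2 − 344.4 + 310.51 = -56.1 m.

-56.1 m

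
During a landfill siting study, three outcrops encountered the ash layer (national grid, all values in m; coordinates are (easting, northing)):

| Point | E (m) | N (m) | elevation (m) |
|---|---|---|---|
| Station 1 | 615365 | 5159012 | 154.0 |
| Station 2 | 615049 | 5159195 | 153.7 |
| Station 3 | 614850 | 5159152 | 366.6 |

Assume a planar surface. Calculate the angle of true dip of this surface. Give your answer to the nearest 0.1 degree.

57.3°

Let the plane be z = a·E + b·N + c.
Station 2−Station 1: −316a + 183b = −0.3;  Station 3−Station 1: −515a + 140b = 212.6.
Solving gives a = −0.77888, b = −1.34659.
Gradient magnitude |∇z| = √(a² + b²) = √(0.60665 + 1.81330) = 1.55562.
True dip = arctan(1.55562) = 57.3°, dipping toward NNE (azimuth ≈ 030°).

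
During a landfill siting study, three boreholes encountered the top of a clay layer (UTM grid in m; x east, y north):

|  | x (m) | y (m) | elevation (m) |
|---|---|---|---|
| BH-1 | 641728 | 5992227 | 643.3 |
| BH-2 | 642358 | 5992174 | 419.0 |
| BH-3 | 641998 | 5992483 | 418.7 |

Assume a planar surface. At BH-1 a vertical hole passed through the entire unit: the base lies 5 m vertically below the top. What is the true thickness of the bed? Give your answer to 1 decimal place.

Let the plane be z = a·x + b·y + c.
BH-2−BH-1: 630a − 53b = −224.3;  BH-3−BH-1: 270a + 256b = −224.6.
Solving gives a = −0.39481, b = −0.46094.
|∇z| = √(a²+b²) = 0.60691, so dip δ = arctan(0.60691) = 31.25°.
True thickness = vertical thickness × cos δ = 5 × cos 31.25° = 4.3 m.

4.3 m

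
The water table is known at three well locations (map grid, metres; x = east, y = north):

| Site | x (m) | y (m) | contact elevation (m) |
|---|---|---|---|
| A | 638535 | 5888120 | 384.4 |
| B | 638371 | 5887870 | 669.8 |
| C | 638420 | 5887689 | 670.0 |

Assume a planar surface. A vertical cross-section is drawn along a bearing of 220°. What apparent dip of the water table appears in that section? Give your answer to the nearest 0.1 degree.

46.3°

Two edge vectors: A→B = (-164, -250, 285.4), A→C = (-115, -431, 285.6).
Normal n = (A→B) × (A→C) = (51607.4, 14017.4, 41934).
So ∂z/∂x = −n_x/n_z = −1.23068 and ∂z/∂y = −n_y/n_z = −0.33427.
Unit vector along 220° is (sin 220°, cos 220°) = (-0.6428, -0.7660).
Slope in that direction = a·(-0.6428) + b·(-0.7660) = 1.04713.
Apparent dip = arctan|1.04713| = 46.3° (true dip is 51.9°, so apparent ≤ true as expected).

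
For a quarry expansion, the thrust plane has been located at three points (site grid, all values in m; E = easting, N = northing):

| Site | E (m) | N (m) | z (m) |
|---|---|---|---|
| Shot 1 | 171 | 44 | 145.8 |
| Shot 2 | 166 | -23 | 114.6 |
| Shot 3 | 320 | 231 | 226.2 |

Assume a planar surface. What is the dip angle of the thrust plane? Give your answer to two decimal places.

Let the plane be z = a·E + b·N + c.
Shot 2−Shot 1: −5a − 67b = −31.2;  Shot 3−Shot 1: 149a + 187b = 80.4.
Solving gives a = −0.04947, b = 0.46936.
Gradient magnitude |∇z| = √(a² + b²) = √(0.00245 + 0.22030) = 0.47196.
True dip = arctan(0.47196) = 25.27°, dipping toward S (azimuth ≈ 174°).

25.27°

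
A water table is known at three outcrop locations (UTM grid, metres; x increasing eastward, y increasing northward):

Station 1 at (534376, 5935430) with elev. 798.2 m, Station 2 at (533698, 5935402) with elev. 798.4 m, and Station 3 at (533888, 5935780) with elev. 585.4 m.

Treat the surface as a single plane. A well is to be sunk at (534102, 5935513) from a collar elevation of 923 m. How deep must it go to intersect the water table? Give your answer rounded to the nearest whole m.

Two edge vectors: Station 1→Station 2 = (-678, -28, 0.2), Station 1→Station 3 = (-488, 350, -212.8).
Normal n = (Station 1→Station 2) × (Station 1→Station 3) = (5888.4, -144376, -250964).
So ∂z/∂x = −n_x/n_z = 0.02346313 and ∂z/∂y = −n_y/n_z = −0.57528570.
Intercept c from Station 1: 798.2 − 12538.13 + 3414567.99 = 3402828.06.
At (534102, 5935513): z_contact = 12531.7 − 3414615.7 + 3402828.06 = 744.0 m.
Depth below ground = 923 − 744.0 = 179 m.

179 m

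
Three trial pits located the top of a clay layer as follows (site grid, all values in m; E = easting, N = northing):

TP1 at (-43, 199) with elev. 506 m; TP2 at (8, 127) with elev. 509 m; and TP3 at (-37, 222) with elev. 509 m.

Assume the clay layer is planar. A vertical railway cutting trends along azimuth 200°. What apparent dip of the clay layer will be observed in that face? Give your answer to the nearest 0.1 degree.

Two edge vectors: TP1→TP2 = (51, -72, 3), TP1→TP3 = (6, 23, 3).
Normal n = (TP1→TP2) × (TP1→TP3) = (-285, -135, 1605).
So ∂z/∂E = −n_x/n_z = 0.17757 and ∂z/∂N = −n_y/n_z = 0.08411.
Unit vector along 200° is (sin 200°, cos 200°) = (-0.3420, -0.9397).
Slope in that direction = a·(-0.3420) + b·(-0.9397) = −0.13977.
Apparent dip = arctan|0.13977| = 8.0° (true dip is 11.1°, so apparent ≤ true as expected).

8.0°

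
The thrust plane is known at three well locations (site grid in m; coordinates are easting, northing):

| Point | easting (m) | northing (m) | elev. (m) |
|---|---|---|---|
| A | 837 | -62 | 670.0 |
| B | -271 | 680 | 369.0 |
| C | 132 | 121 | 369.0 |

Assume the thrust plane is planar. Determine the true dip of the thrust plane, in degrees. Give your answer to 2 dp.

Let the plane be z = a·easting + b·northing + c.
B−A: −1108a + 742b = −301;  C−A: −705a + 183b = −301.
Solving gives a = 0.52524, b = 0.37866.
Gradient magnitude |∇z| = √(a² + b²) = √(0.27588 + 0.14339) = 0.64751.
True dip = arctan(0.64751) = 32.92°, dipping toward SW (azimuth ≈ 234°).

32.92°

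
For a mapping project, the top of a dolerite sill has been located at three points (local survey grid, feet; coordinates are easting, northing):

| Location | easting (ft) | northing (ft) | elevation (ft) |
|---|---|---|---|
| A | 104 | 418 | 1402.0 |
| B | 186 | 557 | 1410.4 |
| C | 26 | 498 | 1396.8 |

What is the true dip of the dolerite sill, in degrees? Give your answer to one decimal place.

Let the plane be z = a·easting + b·northing + c.
B−A: 82a + 139b = 8.4;  C−A: −78a + 80b = −5.2.
Solving gives a = 0.08015, b = 0.01315.
Gradient magnitude |∇z| = √(a² + b²) = √(0.00642 + 0.00017) = 0.08122.
True dip = arctan(0.08122) = 4.6°, dipping toward W (azimuth ≈ 261°).

4.6°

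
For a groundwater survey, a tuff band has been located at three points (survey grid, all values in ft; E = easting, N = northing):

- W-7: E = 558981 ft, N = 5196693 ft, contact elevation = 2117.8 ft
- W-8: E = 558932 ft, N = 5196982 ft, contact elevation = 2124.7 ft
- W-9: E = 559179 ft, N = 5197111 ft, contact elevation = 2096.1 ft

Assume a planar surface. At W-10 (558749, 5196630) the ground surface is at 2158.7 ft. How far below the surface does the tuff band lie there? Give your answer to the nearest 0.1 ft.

Let the plane be z = a·E + b·N + c.
W-8−W-7: −49a + 289b = 6.9;  W-9−W-7: 198a + 418b = −21.7.
Solving gives a = −0.117825337, b = 0.003898126.
Then c = 2117.8 − a·558981 − b·5196693 = 47722.56.
At (558749, 5196630): z_contact = −65834.79 + 20257.12 + 47722.56 = 2144.89 ft.
Depth below ground = 2158.7 − 2144.89 = 13.8 ft.

13.8 ft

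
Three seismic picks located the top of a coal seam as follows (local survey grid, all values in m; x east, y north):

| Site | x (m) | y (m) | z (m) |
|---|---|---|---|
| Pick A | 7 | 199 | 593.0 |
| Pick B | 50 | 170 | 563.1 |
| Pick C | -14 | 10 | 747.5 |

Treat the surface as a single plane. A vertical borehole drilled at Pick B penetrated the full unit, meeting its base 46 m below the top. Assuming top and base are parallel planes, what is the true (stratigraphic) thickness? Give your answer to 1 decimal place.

27.4 m

Let the plane be z = a·x + b·y + c.
Pick B−Pick A: 43a − 29b = −29.9;  Pick C−Pick A: −21a − 189b = 154.5.
Solving gives a = −1.15975, b = −0.68860.
|∇z| = √(a²+b²) = 1.34878, so dip δ = arctan(1.34878) = 53.45°.
True thickness = vertical thickness × cos δ = 46 × cos 53.45° = 27.4 m.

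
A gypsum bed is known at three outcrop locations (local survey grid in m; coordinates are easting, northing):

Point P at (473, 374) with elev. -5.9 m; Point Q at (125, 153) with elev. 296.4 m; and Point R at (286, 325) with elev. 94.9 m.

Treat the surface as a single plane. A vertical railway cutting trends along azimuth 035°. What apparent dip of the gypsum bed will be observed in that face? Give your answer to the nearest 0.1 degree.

42.0°

Let the plane be z = a·easting + b·northing + c.
Point Q−Point P: −348a − 221b = 302.3;  Point R−Point P: −187a − 49b = 100.8.
Solving gives a = −0.30748, b = −0.88370.
Unit vector along 035° is (sin 35°, cos 35°) = (0.5736, 0.8192).
Slope in that direction = a·(0.5736) + b·(0.8192) = −0.90024.
Apparent dip = arctan|0.90024| = 42.0° (true dip is 43.1°, so apparent ≤ true as expected).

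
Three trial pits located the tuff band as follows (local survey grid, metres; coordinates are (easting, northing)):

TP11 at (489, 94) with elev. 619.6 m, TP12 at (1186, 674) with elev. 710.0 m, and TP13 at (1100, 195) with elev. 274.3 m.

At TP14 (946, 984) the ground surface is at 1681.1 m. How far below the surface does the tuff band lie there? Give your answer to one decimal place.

471.1 m

Let the plane be z = a·E + b·N + c.
TP12−TP11: 697a + 580b = 90.4;  TP13−TP11: 611a + 101b = −345.3.
Solving gives a = −0.737384, b = 1.041994.
Then c = 619.6 − a·489 − b·94 = 882.23.
At (946, 984): z_contact = −697.56 + 1025.32 + 882.23 = 1209.99 m.
Depth below ground = 1681.1 − 1209.99 = 471.1 m.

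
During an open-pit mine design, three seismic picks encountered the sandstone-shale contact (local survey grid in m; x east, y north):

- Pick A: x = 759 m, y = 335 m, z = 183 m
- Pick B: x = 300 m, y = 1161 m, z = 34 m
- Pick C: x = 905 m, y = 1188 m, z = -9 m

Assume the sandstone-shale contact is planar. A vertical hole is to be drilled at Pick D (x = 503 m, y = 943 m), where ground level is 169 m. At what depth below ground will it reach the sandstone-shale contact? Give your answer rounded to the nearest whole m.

101 m

Let the plane be z = a·x + b·y + c.
Pick B−Pick A: −459a + 826b = −149;  Pick C−Pick A: 146a + 853b = −192.
Solving gives a = −0.06150, b = −0.21456.
Then c = 183 − a·759 − b·335 = 301.56.
At (503, 943): z_contact = −30.9 − 202.3 + 301.56 = 68.3 m.
Depth below ground = 169 − 68.3 = 101 m.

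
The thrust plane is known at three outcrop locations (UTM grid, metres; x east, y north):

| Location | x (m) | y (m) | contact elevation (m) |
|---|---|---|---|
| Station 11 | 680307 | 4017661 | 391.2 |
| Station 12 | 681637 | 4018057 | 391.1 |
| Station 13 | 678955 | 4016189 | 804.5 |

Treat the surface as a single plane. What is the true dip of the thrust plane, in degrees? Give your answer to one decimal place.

Let the plane be z = a·x + b·y + c.
Station 12−Station 11: 1330a + 396b = −0.1;  Station 13−Station 11: −1352a − 1472b = 413.3.
Solving gives a = 0.11496, b = −0.38637.
Gradient magnitude |∇z| = √(a² + b²) = √(0.01322 + 0.14928) = 0.40311.
True dip = arctan(0.40311) = 22.0°, dipping toward NNW (azimuth ≈ 343°).

22.0°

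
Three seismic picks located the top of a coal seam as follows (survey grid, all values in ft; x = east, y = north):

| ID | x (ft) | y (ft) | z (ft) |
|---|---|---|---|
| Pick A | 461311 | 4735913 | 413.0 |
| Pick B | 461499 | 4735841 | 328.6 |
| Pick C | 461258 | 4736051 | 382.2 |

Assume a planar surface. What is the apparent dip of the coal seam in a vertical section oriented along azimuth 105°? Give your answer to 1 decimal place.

25.9°

Let the plane be z = a·x + b·y + c.
Pick B−Pick A: 188a − 72b = −84.4;  Pick C−Pick A: −53a + 138b = −30.8.
Solving gives a = −0.62657, b = −0.46383.
Unit vector along 105° is (sin 105°, cos 105°) = (0.9659, -0.2588).
Slope in that direction = a·(0.9659) + b·(-0.2588) = −0.48518.
Apparent dip = arctan|0.48518| = 25.9° (true dip is 37.9°, so apparent ≤ true as expected).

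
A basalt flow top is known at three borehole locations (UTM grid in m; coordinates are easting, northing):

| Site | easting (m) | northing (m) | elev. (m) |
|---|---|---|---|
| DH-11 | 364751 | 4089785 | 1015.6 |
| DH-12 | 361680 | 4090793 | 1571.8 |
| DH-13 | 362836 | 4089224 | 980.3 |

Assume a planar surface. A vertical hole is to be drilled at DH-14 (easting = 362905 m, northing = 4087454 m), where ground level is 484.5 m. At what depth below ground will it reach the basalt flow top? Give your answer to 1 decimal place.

Let the plane be z = a·easting + b·northing + c.
DH-12−DH-11: −3071a + 1008b = 556.2;  DH-13−DH-11: −1915a − 561b = −35.3.
Solving gives a = −0.075673248, b = 0.321237556.
Then c = 1015.6 − a·364751 − b·4089785 = −1285175.05.
At (362905, 4087454): z_contact = −27462.20 + 1313043.73 − 1285175.05 = 406.49 m.
Depth below ground = 484.5 − 406.49 = 78.0 m.

78.0 m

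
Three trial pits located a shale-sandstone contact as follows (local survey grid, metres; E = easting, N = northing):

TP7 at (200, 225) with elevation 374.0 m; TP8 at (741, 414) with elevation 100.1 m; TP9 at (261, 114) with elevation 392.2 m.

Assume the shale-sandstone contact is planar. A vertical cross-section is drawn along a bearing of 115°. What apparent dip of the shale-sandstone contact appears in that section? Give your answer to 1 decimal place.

Let the plane be z = a·E + b·N + c.
TP8−TP7: 541a + 189b = −273.9;  TP9−TP7: 61a − 111b = 18.2.
Solving gives a = −0.37668, b = −0.37097.
Unit vector along 115° is (sin 115°, cos 115°) = (0.9063, -0.4226).
Slope in that direction = a·(0.9063) + b·(-0.4226) = −0.18461.
Apparent dip = arctan|0.18461| = 10.5° (true dip is 27.9°, so apparent ≤ true as expected).

10.5°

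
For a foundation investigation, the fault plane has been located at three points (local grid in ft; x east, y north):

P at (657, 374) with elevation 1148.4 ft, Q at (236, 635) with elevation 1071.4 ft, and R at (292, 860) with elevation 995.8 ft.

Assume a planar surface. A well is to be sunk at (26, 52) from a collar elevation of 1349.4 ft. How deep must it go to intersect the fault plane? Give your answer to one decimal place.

80.7 ft

Two edge vectors: P→Q = (-421, 261, -77), P→R = (-365, 486, -152.6).
Normal n = (P→Q) × (P→R) = (-2406.6, -36139.6, -109341).
So ∂z/∂x = −n_x/n_z = −0.02201 and ∂z/∂y = −n_y/n_z = −0.33052.
Intercept c from P: 1148.4 + 14.46 + 123.62 = 1286.48.
At (26, 52): z_contact = −0.57 − 17.19 + 1286.48 = 1268.72 ft.
Depth below ground = 1349.4 − 1268.72 = 80.7 ft.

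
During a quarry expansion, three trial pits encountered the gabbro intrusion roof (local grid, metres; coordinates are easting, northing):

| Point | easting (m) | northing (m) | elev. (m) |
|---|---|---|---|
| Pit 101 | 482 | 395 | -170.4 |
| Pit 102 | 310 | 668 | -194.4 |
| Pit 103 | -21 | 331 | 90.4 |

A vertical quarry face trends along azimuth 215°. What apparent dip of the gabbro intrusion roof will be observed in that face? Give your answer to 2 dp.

Let the plane be z = a·easting + b·northing + c.
Pit 102−Pit 101: −172a + 273b = −24;  Pit 103−Pit 101: −503a − 64b = 260.8.
Solving gives a = −0.46965, b = −0.38381.
Unit vector along 215° is (sin 215°, cos 215°) = (-0.5736, -0.8192).
Slope in that direction = a·(-0.5736) + b·(-0.8192) = 0.58378.
Apparent dip = arctan|0.58378| = 30.28° (true dip is 31.2°, so apparent ≤ true as expected).

30.28°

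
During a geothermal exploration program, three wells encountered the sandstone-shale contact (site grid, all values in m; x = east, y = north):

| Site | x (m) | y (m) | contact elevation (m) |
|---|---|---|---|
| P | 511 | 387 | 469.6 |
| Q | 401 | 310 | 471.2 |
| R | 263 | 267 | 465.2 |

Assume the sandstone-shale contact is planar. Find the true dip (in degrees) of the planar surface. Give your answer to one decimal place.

Two edge vectors: P→Q = (-110, -77, 1.6), P→R = (-248, -120, -4.4).
Normal n = (P→Q) × (P→R) = (530.8, -880.8, -5896).
So ∂z/∂x = −n_x/n_z = 0.09003 and ∂z/∂y = −n_y/n_z = −0.14939.
Gradient magnitude |∇z| = √(a² + b²) = √(0.00810 + 0.02232) = 0.17442.
True dip = arctan(0.17442) = 9.9°, dipping toward NNW (azimuth ≈ 329°).

9.9°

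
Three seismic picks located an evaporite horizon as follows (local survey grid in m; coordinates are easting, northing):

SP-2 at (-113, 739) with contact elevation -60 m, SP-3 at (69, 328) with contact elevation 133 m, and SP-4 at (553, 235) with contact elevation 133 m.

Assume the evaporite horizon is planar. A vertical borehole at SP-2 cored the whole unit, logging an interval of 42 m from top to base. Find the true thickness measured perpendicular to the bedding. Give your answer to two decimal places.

Two edge vectors: SP-2→SP-3 = (182, -411, 193), SP-2→SP-4 = (666, -504, 193).
Normal n = (SP-2→SP-3) × (SP-2→SP-4) = (17949, 93412, 181998).
So ∂z/∂easting = −n_x/n_z = −0.09862 and ∂z/∂northing = −n_y/n_z = −0.51326.
|∇z| = √(a²+b²) = 0.52265, so dip δ = arctan(0.52265) = 27.59°.
True thickness = vertical thickness × cos δ = 42 × cos 27.59° = 37.22 m.

37.22 m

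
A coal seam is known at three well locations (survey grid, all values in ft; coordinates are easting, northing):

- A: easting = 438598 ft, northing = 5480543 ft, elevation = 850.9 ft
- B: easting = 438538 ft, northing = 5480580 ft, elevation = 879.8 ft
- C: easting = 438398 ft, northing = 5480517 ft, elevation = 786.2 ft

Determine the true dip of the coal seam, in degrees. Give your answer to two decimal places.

Two edge vectors: A→B = (-60, 37, 28.9), A→C = (-200, -26, -64.7).
Normal n = (A→B) × (A→C) = (-1642.5, -9662, 8960).
So ∂z/∂easting = −n_x/n_z = 0.18331 and ∂z/∂northing = −n_y/n_z = 1.07835.
Gradient magnitude |∇z| = √(a² + b²) = √(0.03360 + 1.16283) = 1.09382.
True dip = arctan(1.09382) = 47.57°, dipping toward S (azimuth ≈ 190°).

47.57°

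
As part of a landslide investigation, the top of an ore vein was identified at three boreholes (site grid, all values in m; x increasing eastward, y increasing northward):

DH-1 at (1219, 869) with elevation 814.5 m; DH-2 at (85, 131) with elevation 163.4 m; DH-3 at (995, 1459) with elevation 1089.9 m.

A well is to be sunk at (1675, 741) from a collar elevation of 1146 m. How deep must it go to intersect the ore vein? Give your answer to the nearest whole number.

303 m

Let the plane be z = a·x + b·y + c.
DH-2−DH-1: −1134a − 738b = −651.1;  DH-3−DH-1: −224a + 590b = 275.4.
Solving gives a = 0.21681, b = 0.54910.
Then c = 814.5 − a·1219 − b·869 = 73.04.
At (1675, 741): z_contact = 363.2 + 406.9 + 73.04 = 843.1 m.
Depth below ground = 1146 − 843.1 = 303 m.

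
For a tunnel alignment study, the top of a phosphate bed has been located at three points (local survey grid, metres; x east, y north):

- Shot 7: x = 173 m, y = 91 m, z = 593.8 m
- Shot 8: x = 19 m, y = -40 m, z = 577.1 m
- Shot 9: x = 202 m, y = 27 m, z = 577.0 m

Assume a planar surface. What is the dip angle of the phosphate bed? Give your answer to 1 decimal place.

13.5°

Let the plane be z = a·x + b·y + c.
Shot 8−Shot 7: −154a − 131b = −16.7;  Shot 9−Shot 7: 29a − 64b = −16.8.
Solving gives a = −0.08290, b = 0.22494.
Gradient magnitude |∇z| = √(a² + b²) = √(0.00687 + 0.05060) = 0.23973.
True dip = arctan(0.23973) = 13.5°, dipping toward SSE (azimuth ≈ 160°).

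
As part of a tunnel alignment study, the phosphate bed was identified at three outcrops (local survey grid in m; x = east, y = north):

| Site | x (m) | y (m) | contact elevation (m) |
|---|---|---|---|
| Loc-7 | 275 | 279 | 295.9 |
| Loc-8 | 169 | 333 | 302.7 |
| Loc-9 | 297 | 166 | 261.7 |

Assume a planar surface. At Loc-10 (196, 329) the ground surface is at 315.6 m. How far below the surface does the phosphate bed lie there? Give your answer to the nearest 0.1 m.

Two edge vectors: Loc-7→Loc-8 = (-106, 54, 6.8), Loc-7→Loc-9 = (22, -113, -34.2).
Normal n = (Loc-7→Loc-8) × (Loc-7→Loc-9) = (-1078.4, -3475.6, 10790).
So ∂z/∂x = −n_x/n_z = 0.09994 and ∂z/∂y = −n_y/n_z = 0.32211.
Intercept c from Loc-7: 295.9 − 27.48 − 89.87 = 178.55.
At (196, 329): z_contact = 19.59 + 105.98 + 178.55 = 304.11 m.
Depth below ground = 315.6 − 304.11 = 11.5 m.

11.5 m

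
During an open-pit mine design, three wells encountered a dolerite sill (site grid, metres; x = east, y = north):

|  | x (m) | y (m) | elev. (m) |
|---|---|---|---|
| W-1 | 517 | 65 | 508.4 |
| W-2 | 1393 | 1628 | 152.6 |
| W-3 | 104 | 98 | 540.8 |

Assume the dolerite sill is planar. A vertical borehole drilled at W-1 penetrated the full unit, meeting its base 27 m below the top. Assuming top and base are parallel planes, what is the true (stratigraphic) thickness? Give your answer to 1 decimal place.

Two edge vectors: W-1→W-2 = (876, 1563, -355.8), W-1→W-3 = (-413, 33, 32.4).
Normal n = (W-1→W-2) × (W-1→W-3) = (62382.6, 118563, 674427).
So ∂z/∂x = −n_x/n_z = −0.09250 and ∂z/∂y = −n_y/n_z = −0.17580.
|∇z| = √(a²+b²) = 0.19865, so dip δ = arctan(0.19865) = 11.24°.
True thickness = vertical thickness × cos δ = 27 × cos 11.24° = 26.5 m.

26.5 m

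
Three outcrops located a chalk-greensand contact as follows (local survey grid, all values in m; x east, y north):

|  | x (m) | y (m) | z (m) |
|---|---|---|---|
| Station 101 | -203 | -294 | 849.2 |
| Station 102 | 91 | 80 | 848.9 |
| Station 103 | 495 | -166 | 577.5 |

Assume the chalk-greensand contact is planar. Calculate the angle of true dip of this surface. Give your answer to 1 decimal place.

30.0°

Let the plane be z = a·x + b·y + c.
Station 102−Station 101: 294a + 374b = −0.3;  Station 103−Station 101: 698a + 128b = −271.7.
Solving gives a = −0.45465, b = 0.35659.
Gradient magnitude |∇z| = √(a² + b²) = √(0.20670 + 0.12716) = 0.57781.
True dip = arctan(0.57781) = 30.0°, dipping toward SE (azimuth ≈ 128°).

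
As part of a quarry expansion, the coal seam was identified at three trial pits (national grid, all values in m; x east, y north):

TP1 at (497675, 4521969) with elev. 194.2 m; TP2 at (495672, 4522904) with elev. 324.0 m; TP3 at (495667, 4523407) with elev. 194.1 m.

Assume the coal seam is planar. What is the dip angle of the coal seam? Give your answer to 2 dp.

17.74°

Let the plane be z = a·x + b·y + c.
TP2−TP1: −2003a + 935b = 129.8;  TP3−TP1: −2008a + 1438b = −0.1.
Solving gives a = −0.18622, b = −0.26010.
Gradient magnitude |∇z| = √(a² + b²) = √(0.03468 + 0.06765) = 0.31989.
True dip = arctan(0.31989) = 17.74°, dipping toward NE (azimuth ≈ 036°).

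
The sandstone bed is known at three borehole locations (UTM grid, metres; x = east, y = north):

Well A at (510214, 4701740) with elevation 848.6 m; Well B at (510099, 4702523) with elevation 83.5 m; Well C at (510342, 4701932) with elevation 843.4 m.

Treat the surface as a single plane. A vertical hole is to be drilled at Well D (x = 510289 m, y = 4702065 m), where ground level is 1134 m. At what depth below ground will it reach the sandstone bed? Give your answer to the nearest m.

Two edge vectors: Well A→Well B = (-115, 783, -765.1), Well A→Well C = (128, 192, -5.2).
Normal n = (Well A→Well B) × (Well A→Well C) = (142827.6, -98530.8, -122304).
So ∂z/∂x = −n_x/n_z = 1.16780808 and ∂z/∂y = −n_y/n_z = −0.80562206.
Intercept c from Well A: 848.6 − 595832.03 + 3787825.45 = 3192842.01.
At (510289, 4702065): z_contact = 595919.6 − 3788087.3 + 3192842.01 = 674.4 m.
Depth below ground = 1134 − 674.4 = 460 m.

460 m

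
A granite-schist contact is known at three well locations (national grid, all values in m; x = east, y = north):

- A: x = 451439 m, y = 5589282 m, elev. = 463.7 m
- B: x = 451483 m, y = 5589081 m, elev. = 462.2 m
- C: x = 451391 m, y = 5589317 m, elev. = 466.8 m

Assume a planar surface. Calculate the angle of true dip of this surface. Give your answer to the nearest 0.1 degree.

4.1°

Two edge vectors: A→B = (44, -201, -1.5), A→C = (-48, 35, 3.1).
Normal n = (A→B) × (A→C) = (-570.6, -64.4, -8108).
So ∂z/∂x = −n_x/n_z = −0.07037 and ∂z/∂y = −n_y/n_z = −0.00794.
Gradient magnitude |∇z| = √(a² + b²) = √(0.00495 + 0.00006) = 0.07082.
True dip = arctan(0.07082) = 4.1°, dipping toward E (azimuth ≈ 084°).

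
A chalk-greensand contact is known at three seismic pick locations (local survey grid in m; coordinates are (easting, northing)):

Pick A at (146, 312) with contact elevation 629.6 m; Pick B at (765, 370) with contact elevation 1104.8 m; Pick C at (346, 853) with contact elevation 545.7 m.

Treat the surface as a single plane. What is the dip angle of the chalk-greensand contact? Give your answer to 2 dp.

42.90°

Two edge vectors: Pick A→Pick B = (619, 58, 475.2), Pick A→Pick C = (200, 541, -83.9).
Normal n = (Pick A→Pick B) × (Pick A→Pick C) = (-261949.4, 146974.1, 323279).
So ∂z/∂E = −n_x/n_z = 0.81029 and ∂z/∂N = −n_y/n_z = −0.45464.
Gradient magnitude |∇z| = √(a² + b²) = √(0.65657 + 0.20669) = 0.92912.
True dip = arctan(0.92912) = 42.90°, dipping toward WNW (azimuth ≈ 299°).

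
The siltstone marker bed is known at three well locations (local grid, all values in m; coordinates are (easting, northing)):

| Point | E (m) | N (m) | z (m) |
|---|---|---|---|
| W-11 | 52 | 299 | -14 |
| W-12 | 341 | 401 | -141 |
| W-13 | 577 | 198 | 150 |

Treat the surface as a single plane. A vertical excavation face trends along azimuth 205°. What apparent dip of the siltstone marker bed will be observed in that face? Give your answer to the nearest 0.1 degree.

50.9°

Two edge vectors: W-11→W-12 = (289, 102, -127), W-11→W-13 = (525, -101, 164).
Normal n = (W-11→W-12) × (W-11→W-13) = (3901, -114071, -82739).
So ∂z/∂E = −n_x/n_z = 0.04715 and ∂z/∂N = −n_y/n_z = −1.37868.
Unit vector along 205° is (sin 205°, cos 205°) = (-0.4226, -0.9063).
Slope in that direction = a·(-0.4226) + b·(-0.9063) = 1.22959.
Apparent dip = arctan|1.22959| = 50.9° (true dip is 54.1°, so apparent ≤ true as expected).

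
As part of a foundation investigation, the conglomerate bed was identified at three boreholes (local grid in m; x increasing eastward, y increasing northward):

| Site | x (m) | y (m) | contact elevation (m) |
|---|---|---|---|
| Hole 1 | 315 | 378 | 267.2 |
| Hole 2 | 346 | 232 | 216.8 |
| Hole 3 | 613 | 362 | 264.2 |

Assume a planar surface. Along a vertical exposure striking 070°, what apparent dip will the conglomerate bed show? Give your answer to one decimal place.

7.2°

Two edge vectors: Hole 1→Hole 2 = (31, -146, -50.4), Hole 1→Hole 3 = (298, -16, -3).
Normal n = (Hole 1→Hole 2) × (Hole 1→Hole 3) = (-368.4, -14926.2, 43012).
So ∂z/∂x = −n_x/n_z = 0.00857 and ∂z/∂y = −n_y/n_z = 0.34702.
Unit vector along 070° is (sin 70°, cos 70°) = (0.9397, 0.3420).
Slope in that direction = a·(0.9397) + b·(0.3420) = 0.12674.
Apparent dip = arctan|0.12674| = 7.2° (true dip is 19.1°, so apparent ≤ true as expected).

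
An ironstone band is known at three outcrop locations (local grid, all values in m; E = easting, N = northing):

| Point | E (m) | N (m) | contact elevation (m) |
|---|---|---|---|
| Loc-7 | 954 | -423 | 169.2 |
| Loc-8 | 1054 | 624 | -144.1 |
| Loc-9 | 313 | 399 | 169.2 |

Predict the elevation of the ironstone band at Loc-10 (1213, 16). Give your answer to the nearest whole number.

-36 m

Let the plane be z = a·E + b·N + c.
Loc-8−Loc-7: 100a + 1047b = −313.3;  Loc-9−Loc-7: −641a + 822b = 0.
Solving gives a = −0.34186, b = −0.26658.
Then c = 169.2 − a·954 − b·-423 = 382.57.
At (1213, 16): z = −414.7 − 4.3 + 382.57 = -36.4 m.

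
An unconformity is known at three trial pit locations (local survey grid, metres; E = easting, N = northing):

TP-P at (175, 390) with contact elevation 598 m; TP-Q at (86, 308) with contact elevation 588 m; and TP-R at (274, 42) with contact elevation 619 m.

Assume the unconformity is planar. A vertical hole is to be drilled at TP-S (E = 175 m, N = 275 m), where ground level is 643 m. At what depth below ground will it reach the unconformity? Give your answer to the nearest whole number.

42 m

Let the plane be z = a·E + b·N + c.
TP-Q−TP-P: −89a − 82b = −10;  TP-R−TP-P: 99a − 348b = 21.
Solving gives a = 0.13308, b = −0.02249.
Then c = 598 − a·175 − b·390 = 583.48.
At (175, 275): z_contact = 23.3 − 6.2 + 583.48 = 600.6 m.
Depth below ground = 643 − 600.6 = 42 m.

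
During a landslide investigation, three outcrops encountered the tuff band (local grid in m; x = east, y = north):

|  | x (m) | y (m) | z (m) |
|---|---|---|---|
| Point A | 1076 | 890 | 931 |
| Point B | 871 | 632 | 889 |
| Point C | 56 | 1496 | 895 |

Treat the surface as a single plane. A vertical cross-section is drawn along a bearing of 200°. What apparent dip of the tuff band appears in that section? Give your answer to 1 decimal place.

6.7°

Two edge vectors: Point A→Point B = (-205, -258, -42), Point A→Point C = (-1020, 606, -36).
Normal n = (Point A→Point B) × (Point A→Point C) = (34740, 35460, -387390).
So ∂z/∂x = −n_x/n_z = 0.08968 and ∂z/∂y = −n_y/n_z = 0.09154.
Unit vector along 200° is (sin 200°, cos 200°) = (-0.3420, -0.9397).
Slope in that direction = a·(-0.3420) + b·(-0.9397) = −0.11669.
Apparent dip = arctan|0.11669| = 6.7° (true dip is 7.3°, so apparent ≤ true as expected).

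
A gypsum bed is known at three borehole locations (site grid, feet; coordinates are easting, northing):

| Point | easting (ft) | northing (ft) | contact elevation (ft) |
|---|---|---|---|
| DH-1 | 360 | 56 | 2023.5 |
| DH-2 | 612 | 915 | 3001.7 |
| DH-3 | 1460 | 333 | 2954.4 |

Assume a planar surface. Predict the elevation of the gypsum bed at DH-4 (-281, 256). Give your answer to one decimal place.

Two edge vectors: DH-1→DH-2 = (252, 859, 978.2), DH-1→DH-3 = (1100, 277, 930.9).
Normal n = (DH-1→DH-2) × (DH-1→DH-3) = (528681.7, 841433.2, -875096).
So ∂z/∂easting = −n_x/n_z = 0.604141 and ∂z/∂northing = −n_y/n_z = 0.961532.
Intercept c from DH-1: 2023.5 − 217.49 − 53.85 = 1752.16.
At (-281, 256): z = −169.8 + 246.2 + 1752.16 = 1828.6 ft.

1828.6 ft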